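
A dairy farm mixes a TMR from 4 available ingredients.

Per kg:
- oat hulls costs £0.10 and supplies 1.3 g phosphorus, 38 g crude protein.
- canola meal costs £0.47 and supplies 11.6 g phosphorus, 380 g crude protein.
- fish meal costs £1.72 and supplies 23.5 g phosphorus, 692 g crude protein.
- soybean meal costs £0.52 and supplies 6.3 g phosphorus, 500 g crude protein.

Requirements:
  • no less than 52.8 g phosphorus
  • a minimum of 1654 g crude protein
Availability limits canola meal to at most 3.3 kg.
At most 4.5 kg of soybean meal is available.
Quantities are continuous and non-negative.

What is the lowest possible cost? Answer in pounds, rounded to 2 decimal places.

£2.61

Let x1 = kg of oat hulls, x2 = kg of canola meal, x3 = kg of fish meal, x4 = kg of soybean meal.
Minimise 0.1x1 + 0.47x2 + 1.72x3 + 0.52x4 s.t.:
  1.3x1 + 11.6x2 + 23.5x3 + 6.3x4 ≥ 52.8   (phosphorus)
  38x1 + 380x2 + 692x3 + 500x4 ≥ 1654   (crude protein)
  x2 ≤ 3.3
  x4 ≤ 4.5
  x1, x2, x3, x4 ≥ 0.
The optimal basis is {canola meal, fish meal}; oat hulls, soybean meal drop out. The phosphorus and the canola meal cap requirements are met with equality.
Optimal quantities: canola meal = 3.3 kg, fish meal = 0.6179 kg.
Hence cost = 0.47·3.3 + 1.72·0.6179 = £2.6138.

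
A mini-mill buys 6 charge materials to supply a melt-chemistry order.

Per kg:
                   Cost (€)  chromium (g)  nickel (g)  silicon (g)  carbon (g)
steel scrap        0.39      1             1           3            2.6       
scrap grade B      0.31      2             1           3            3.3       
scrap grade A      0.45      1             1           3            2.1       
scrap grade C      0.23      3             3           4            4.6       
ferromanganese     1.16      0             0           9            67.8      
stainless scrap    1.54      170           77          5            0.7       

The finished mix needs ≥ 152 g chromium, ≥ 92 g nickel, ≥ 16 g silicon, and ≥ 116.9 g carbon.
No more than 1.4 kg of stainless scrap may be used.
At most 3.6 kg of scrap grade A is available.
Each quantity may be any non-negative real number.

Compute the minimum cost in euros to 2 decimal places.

Treat it as an LP. Let x1 = kg of steel scrap, x2 = kg of scrap grade B, x3 = kg of scrap grade A, x4 = kg of scrap grade C, x5 = kg of ferromanganese, x6 = kg of stainless scrap.
Minimize 0.39x1 + 0.31x2 + 0.45x3 + 0.23x4 + 1.16x5 + 1.54x6 subject to:
  1x1 + 2x2 + 1x3 + 3x4 + 170x6 ≥ 152   (chromium)
  1x1 + 1x2 + 1x3 + 3x4 + 77x6 ≥ 92   (nickel)
  3x1 + 3x2 + 3x3 + 4x4 + 9x5 + 5x6 ≥ 16   (silicon)
  2.6x1 + 3.3x2 + 2.1x3 + 4.6x4 + 67.8x5 + 0.7x6 ≥ 116.9   (carbon)
  x6 ≤ 1.4
  x3 ≤ 3.6
  x1, x2, x3, x4, x5, x6 ≥ 0.
The optimal basis is {ferromanganese, stainless scrap}; steel scrap, scrap grade B, scrap grade A, scrap grade C drop out. There the nickel and carbon constraints are tight.
Optimal quantities: ferromanganese = 1.712 kg, stainless scrap = 1.195 kg.
Objective = 1.16·1.712 + 1.54·1.195 = 3.8262.

€3.83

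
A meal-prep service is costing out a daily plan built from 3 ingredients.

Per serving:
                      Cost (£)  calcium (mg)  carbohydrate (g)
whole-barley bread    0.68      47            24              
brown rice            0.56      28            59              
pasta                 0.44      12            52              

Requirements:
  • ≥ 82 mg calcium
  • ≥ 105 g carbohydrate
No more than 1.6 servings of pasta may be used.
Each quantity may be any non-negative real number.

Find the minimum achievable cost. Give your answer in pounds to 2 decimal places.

Let x1 = servings of whole-barley bread, x2 = servings of brown rice, x3 = servings of pasta.
min 0.68x1 + 0.56x2 + 0.44x3 s.t.:
  47x1 + 28x2 + 12x3 ≥ 82   (calcium)
  24x1 + 59x2 + 52x3 ≥ 105   (carbohydrate)
  x3 ≤ 1.6
  x1, x2, x3 ≥ 0.
The minimum-cost mix takes nothing from pasta — only whole-barley bread, brown rice. The calcium and carbohydrate requirements are met with equality.
That vertex is x1 = 0.9034, x2 = 1.412.
Total cost: 0.68·0.9034 + 0.56·1.412 = 1.40503.

£1.41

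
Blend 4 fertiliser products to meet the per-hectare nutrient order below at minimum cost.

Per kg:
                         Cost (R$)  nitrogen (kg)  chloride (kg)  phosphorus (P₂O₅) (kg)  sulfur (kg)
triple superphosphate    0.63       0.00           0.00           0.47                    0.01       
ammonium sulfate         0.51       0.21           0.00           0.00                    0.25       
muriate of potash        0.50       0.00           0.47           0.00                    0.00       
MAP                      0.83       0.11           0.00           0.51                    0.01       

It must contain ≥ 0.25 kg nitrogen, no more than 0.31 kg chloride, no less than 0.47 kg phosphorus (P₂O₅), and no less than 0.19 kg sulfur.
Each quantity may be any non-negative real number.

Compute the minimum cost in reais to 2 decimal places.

This is a linear program. Let x1 = kg of triple superphosphate, x2 = kg of ammonium sulfate, x3 = kg of muriate of potash, x4 = kg of MAP.
Minimise 0.63x1 + 0.51x2 + 0.5x3 + 0.83x4 subject to:
  0.21x2 + 0.11x4 ≥ 0.25   (nitrogen)
  0.47x3 ≤ 0.31   (chloride)
  0.47x1 + 0.51x4 ≥ 0.47   (phosphorus (P₂O₅))
  0.01x1 + 0.25x2 + 0.01x4 ≥ 0.19   (sulfur)
  x1, x2, x3, x4 ≥ 0.
At the optimum only triple superphosphate, ammonium sulfate, MAP are positive (muriate of potash = 0). The nitrogen, phosphorus (P₂O₅), sulfur requirements are met with equality.
So triple superphosphate = 0.03167 kg, ammonium sulfate = 0.723 kg, MAP = 0.8924 kg.
Total cost: 0.63·0.03167 + 0.51·0.723 + 0.83·0.8924 = 1.1294.

R$1.13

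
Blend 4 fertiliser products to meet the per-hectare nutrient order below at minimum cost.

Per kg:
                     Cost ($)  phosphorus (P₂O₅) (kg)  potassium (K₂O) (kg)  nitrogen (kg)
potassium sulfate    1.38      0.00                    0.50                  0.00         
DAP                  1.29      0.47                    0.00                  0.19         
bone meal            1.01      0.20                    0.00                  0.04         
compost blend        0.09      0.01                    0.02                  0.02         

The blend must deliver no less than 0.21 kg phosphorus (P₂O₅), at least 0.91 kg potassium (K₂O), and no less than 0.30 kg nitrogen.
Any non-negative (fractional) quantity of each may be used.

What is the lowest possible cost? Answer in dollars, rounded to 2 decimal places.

$3.19

Let x1 = kg of potassium sulfate, x2 = kg of DAP, x3 = kg of bone meal, x4 = kg of compost blend.
Minimise 1.38x1 + 1.29x2 + 1.01x3 + 0.09x4 with:
  0.47x2 + 0.2x3 + 0.01x4 ≥ 0.21   (phosphorus (P₂O₅))
  0.5x1 + 0.02x4 ≥ 0.91   (potassium (K₂O))
  0.19x2 + 0.04x3 + 0.02x4 ≥ 0.3   (nitrogen)
  x1, x2, x3, x4 ≥ 0.
The cheapest feasible vertex uses only potassium sulfate, DAP, compost blend; bone meal is not used. The phosphorus (P₂O₅), potassium (K₂O), nitrogen requirements are met with equality.
Solving gives x1 = 1.281, x2 = 0.16, x4 = 13.48.
Hence cost = 1.38·1.281 + 1.29·0.16 + 0.09·13.48 = $3.1874.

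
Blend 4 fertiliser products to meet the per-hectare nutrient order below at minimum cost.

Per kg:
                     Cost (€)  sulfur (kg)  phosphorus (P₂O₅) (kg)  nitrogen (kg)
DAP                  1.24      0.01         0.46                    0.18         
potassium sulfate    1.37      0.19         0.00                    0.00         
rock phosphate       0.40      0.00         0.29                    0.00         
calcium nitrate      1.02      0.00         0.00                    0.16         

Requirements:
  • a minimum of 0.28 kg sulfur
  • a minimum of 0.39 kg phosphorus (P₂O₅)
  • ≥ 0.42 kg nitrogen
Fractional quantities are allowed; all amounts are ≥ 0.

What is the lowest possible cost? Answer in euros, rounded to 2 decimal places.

This is a linear program. Let x1 = kg of DAP, x2 = kg of potassium sulfate, x3 = kg of rock phosphate, x4 = kg of calcium nitrate.
min 1.24x1 + 1.37x2 + 0.4x3 + 1.02x4 with:
  0.01x1 + 0.19x2 ≥ 0.28   (sulfur)
  0.46x1 + 0.29x3 ≥ 0.39   (phosphorus (P₂O₅))
  0.18x1 + 0.16x4 ≥ 0.42   (nitrogen)
  x1, x2, x3, x4 ≥ 0.
The minimum-cost mix takes nothing from rock phosphate — only DAP, potassium sulfate, calcium nitrate. The sulfur, phosphorus (P₂O₅), nitrogen requirements are met with equality.
So DAP = 0.8478 kg, potassium sulfate = 1.429 kg, calcium nitrate = 1.671 kg.
Cost = 1.24·0.8478 + 1.37·1.429 + 1.02·1.671 = 4.7134.

€4.71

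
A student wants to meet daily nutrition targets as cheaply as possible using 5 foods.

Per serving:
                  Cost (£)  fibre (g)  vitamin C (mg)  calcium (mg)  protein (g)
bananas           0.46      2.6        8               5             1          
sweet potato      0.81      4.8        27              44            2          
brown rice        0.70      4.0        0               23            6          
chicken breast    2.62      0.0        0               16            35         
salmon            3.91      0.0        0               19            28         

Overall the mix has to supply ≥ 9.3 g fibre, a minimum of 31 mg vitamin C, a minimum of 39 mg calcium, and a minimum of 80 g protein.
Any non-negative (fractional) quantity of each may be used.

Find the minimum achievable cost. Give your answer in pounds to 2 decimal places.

£6.98

Treat it as an LP. Let x1 = servings of bananas, x2 = servings of sweet potato, x3 = servings of brown rice, x4 = servings of chicken breast, x5 = servings of salmon.
min 0.46x1 + 0.81x2 + 0.7x3 + 2.62x4 + 3.91x5 s.t.:
  2.6x1 + 4.8x2 + 4x3 ≥ 9.3   (fibre)
  8x1 + 27x2 ≥ 31   (vitamin C)
  5x1 + 44x2 + 23x3 + 16x4 + 19x5 ≥ 39   (calcium)
  1x1 + 2x2 + 6x3 + 35x4 + 28x5 ≥ 80   (protein)
  x1, x2, x3, x4, x5 ≥ 0.
At the optimum only sweet potato, brown rice, chicken breast are positive (bananas, salmon = 0). There the fibre, vitamin C, protein constraints are tight.
Solving gives x2 = 1.148, x3 = 0.9472, x4 = 2.058.
Objective = 0.81·1.148 + 0.7·0.9472 + 2.62·2.058 = 6.9849.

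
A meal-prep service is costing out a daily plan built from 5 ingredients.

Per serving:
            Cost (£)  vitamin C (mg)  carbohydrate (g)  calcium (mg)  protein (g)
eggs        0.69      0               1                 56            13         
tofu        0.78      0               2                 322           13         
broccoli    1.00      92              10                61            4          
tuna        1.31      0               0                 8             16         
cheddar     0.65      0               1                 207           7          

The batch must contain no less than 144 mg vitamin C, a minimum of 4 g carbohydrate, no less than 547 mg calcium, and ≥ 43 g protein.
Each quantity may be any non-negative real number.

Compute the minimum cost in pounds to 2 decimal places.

£3.61

Treat it as an LP. Let x1 = servings of eggs, x2 = servings of tofu, x3 = servings of broccoli, x4 = servings of tuna, x5 = servings of cheddar.
Minimize 0.69x1 + 0.78x2 + 1x3 + 1.31x4 + 0.65x5 with:
  92x3 ≥ 144   (vitamin C)
  1x1 + 2x2 + 10x3 + 1x5 ≥ 4   (carbohydrate)
  56x1 + 322x2 + 61x3 + 8x4 + 207x5 ≥ 547   (calcium)
  13x1 + 13x2 + 4x3 + 16x4 + 7x5 ≥ 43   (protein)
  x1, x2, x3, x4, x5 ≥ 0.
The cheapest feasible vertex uses only eggs, tofu, broccoli; tuna, cheddar are not used. The vitamin C, calcium, protein requirements are met with equality.
So eggs = 1.724 servings, tofu = 1.102 servings, broccoli = 1.565 servings.
Cost = 0.69·1.724 + 0.78·1.102 + 1·1.565 = 3.6141.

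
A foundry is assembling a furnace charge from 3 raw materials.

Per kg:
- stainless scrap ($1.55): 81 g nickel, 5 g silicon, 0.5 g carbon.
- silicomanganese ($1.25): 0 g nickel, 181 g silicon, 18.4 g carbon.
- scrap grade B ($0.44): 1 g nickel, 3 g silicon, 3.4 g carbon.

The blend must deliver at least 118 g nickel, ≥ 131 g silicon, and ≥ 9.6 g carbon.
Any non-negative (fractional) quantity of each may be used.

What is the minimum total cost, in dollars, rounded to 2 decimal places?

Let x1 = kg of stainless scrap, x2 = kg of silicomanganese, x3 = kg of scrap grade B.
Minimize 1.55x1 + 1.25x2 + 0.44x3 subject to:
  81x1 + 1x3 ≥ 118   (nickel)
  5x1 + 181x2 + 3x3 ≥ 131   (silicon)
  0.5x1 + 18.4x2 + 3.4x3 ≥ 9.6   (carbon)
  x1, x2, x3 ≥ 0.
The optimal basis is {stainless scrap, silicomanganese}; scrap grade B drops out. The nickel and silicon requirements are met with equality.
Optimal quantities: stainless scrap = 1.457 kg, silicomanganese = 0.6835 kg.
Cost = 1.55·1.457 + 1.25·0.6835 = 3.1127.

$3.11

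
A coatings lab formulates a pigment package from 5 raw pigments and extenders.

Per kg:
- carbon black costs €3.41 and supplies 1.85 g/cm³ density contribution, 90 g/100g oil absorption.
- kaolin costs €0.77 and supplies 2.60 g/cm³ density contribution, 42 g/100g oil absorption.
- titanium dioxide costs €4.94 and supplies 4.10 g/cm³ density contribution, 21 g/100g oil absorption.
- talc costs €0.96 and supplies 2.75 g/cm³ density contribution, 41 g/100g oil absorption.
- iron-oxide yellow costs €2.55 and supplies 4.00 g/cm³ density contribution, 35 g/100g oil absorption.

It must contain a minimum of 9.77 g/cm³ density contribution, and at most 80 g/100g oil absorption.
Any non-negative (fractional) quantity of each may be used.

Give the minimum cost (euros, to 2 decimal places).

Treat it as an LP. Let x1 = kg of carbon black, x2 = kg of kaolin, x3 = kg of titanium dioxide, x4 = kg of talc, x5 = kg of iron-oxide yellow.
Minimize 3.41x1 + 0.77x2 + 4.94x3 + 0.96x4 + 2.55x5 with:
  1.85x1 + 2.6x2 + 4.1x3 + 2.75x4 + 4x5 ≥ 9.77   (density contribution)
  90x1 + 42x2 + 21x3 + 41x4 + 35x5 ≤ 80   (oil absorption)
  x1, x2, x3, x4, x5 ≥ 0.
The minimum-cost mix takes nothing from carbon black, kaolin, talc — only titanium dioxide, iron-oxide yellow. Binding constraints: density contribution and oil absorption.
Optimal quantities: titanium dioxide = 0.3689 kg, iron-oxide yellow = 2.064 kg.
Hence cost = 4.94·0.3689 + 2.55·2.064 = €7.0856.

€7.09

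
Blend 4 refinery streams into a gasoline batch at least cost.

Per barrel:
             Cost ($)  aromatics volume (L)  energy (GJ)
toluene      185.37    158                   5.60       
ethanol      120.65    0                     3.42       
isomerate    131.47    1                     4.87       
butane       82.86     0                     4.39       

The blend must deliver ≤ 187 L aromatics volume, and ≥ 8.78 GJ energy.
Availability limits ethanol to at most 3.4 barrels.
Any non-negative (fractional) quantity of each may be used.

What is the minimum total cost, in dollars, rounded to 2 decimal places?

Treat it as an LP. Let x1 = barrels of toluene, x2 = barrels of ethanol, x3 = barrels of isomerate, x4 = barrels of butane.
Minimise 185.37x1 + 120.65x2 + 131.47x3 + 82.86x4 s.t.:
  158x1 + 1x3 ≤ 187   (aromatics volume)
  5.6x1 + 3.42x2 + 4.87x3 + 4.39x4 ≥ 8.78   (energy)
  x2 ≤ 3.4
  x1, x2, x3, x4 ≥ 0.
At the optimum only butane is positive (toluene, ethanol, isomerate = 0). Binding constraint: energy.
Solving gives x4 = 2.
Cost = 82.86·2 = 165.7200.

$165.72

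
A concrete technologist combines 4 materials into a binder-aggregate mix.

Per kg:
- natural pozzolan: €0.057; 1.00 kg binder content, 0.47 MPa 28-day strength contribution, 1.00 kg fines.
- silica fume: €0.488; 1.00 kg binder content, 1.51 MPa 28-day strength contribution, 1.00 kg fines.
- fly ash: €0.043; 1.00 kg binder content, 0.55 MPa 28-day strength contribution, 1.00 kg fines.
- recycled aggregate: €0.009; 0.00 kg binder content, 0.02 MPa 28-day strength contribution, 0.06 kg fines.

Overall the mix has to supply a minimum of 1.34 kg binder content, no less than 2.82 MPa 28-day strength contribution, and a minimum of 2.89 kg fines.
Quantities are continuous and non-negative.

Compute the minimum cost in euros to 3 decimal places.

Let x1 = kg of natural pozzolan, x2 = kg of silica fume, x3 = kg of fly ash, x4 = kg of recycled aggregate.
Minimise 0.057x1 + 0.488x2 + 0.043x3 + 0.009x4 subject to:
  1x1 + 1x2 + 1x3 ≥ 1.34   (binder content)
  0.47x1 + 1.51x2 + 0.55x3 + 0.02x4 ≥ 2.82   (28-day strength contribution)
  1x1 + 1x2 + 1x3 + 0.06x4 ≥ 2.89   (fines)
  x1, x2, x3, x4 ≥ 0.
The cheapest feasible vertex uses only fly ash; natural pozzolan, silica fume, recycled aggregate are not used. There the 28-day strength contribution constraint is tight.
So fly ash = 5.127 kg.
Total cost: 0.043·5.127 = 0.22046.

€0.220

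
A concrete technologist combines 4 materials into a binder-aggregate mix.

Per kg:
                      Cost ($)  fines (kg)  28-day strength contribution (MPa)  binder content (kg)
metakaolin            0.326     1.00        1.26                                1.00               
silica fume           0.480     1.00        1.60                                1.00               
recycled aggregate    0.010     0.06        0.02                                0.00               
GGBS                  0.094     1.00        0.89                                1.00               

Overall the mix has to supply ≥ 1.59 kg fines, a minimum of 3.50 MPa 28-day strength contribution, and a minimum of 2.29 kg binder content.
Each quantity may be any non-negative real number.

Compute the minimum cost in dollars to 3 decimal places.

This is a linear program. Let x1 = kg of metakaolin, x2 = kg of silica fume, x3 = kg of recycled aggregate, x4 = kg of GGBS.
Minimize 0.326x1 + 0.48x2 + 0.01x3 + 0.094x4 subject to:
  1x1 + 1x2 + 0.06x3 + 1x4 ≥ 1.59   (fines)
  1.26x1 + 1.6x2 + 0.02x3 + 0.89x4 ≥ 3.5   (28-day strength contribution)
  1x1 + 1x2 + 1x4 ≥ 2.29   (binder content)
  x1, x2, x3, x4 ≥ 0.
The cheapest feasible vertex uses only GGBS; metakaolin, silica fume, recycled aggregate are not used. The 28-day strength contribution requirement is met with equality.
So GGBS = 3.933 kg.
Hence cost = 0.094·3.933 = $0.36970.

$0.370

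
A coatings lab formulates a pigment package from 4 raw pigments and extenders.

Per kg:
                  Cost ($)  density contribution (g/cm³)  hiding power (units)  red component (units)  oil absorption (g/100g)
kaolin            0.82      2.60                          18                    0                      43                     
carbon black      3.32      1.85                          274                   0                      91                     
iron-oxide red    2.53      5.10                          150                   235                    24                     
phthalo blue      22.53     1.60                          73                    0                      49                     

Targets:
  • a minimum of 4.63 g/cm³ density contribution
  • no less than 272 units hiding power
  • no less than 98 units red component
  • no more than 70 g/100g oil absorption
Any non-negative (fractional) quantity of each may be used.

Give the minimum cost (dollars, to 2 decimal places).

$3.86

Set it up as a linear program. Let x1 = kg of kaolin, x2 = kg of carbon black, x3 = kg of iron-oxide red, x4 = kg of phthalo blue.
Minimize 0.82x1 + 3.32x2 + 2.53x3 + 22.53x4 subject to:
  2.6x1 + 1.85x2 + 5.1x3 + 1.6x4 ≥ 4.63   (density contribution)
  18x1 + 274x2 + 150x3 + 73x4 ≥ 272   (hiding power)
  235x3 ≥ 98   (red component)
  43x1 + 91x2 + 24x3 + 49x4 ≤ 70   (oil absorption)
  x1, x2, x3, x4 ≥ 0.
The cheapest feasible vertex uses only carbon black, iron-oxide red; kaolin, phthalo blue are not used. There the hiding power and oil absorption constraints are tight.
So carbon black = 0.5615 kg, iron-oxide red = 0.7877 kg.
Objective = 3.32·0.5615 + 2.53·0.7877 = 3.8571.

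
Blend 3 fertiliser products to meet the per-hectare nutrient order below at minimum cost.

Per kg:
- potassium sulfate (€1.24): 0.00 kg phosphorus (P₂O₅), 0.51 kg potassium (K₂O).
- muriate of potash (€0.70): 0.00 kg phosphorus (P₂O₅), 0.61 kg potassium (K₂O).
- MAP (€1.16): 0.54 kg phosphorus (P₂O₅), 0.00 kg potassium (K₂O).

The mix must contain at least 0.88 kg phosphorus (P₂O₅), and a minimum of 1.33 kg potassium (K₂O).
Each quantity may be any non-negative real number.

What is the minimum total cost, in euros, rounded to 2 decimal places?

This is a linear program. Let x1 = kg of potassium sulfate, x2 = kg of muriate of potash, x3 = kg of MAP.
min 1.24x1 + 0.7x2 + 1.16x3 with:
  0.54x3 ≥ 0.88   (phosphorus (P₂O₅))
  0.51x1 + 0.61x2 ≥ 1.33   (potassium (K₂O))
  x1, x2, x3 ≥ 0.
The cheapest feasible vertex uses only muriate of potash, MAP; potassium sulfate is not used. Binding constraints: phosphorus (P₂O₅) and potassium (K₂O).
Solving gives x2 = 2.18, x3 = 1.63.
Hence cost = 0.7·2.18 + 1.16·1.63 = €3.4168.

€3.42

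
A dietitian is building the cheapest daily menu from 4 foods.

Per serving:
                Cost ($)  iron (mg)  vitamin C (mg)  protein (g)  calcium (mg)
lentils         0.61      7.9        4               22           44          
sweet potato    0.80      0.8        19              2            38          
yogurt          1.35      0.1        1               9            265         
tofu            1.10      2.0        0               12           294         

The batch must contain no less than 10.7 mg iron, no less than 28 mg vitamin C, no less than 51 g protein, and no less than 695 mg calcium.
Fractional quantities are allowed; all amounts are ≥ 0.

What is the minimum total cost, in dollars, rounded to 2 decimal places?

$3.91

Set it up as a linear program. Let x1 = servings of lentils, x2 = servings of sweet potato, x3 = servings of yogurt, x4 = servings of tofu.
min 0.61x1 + 0.8x2 + 1.35x3 + 1.1x4 s.t.:
  7.9x1 + 0.8x2 + 0.1x3 + 2x4 ≥ 10.7   (iron)
  4x1 + 19x2 + 1x3 ≥ 28   (vitamin C)
  22x1 + 2x2 + 9x3 + 12x4 ≥ 51   (protein)
  44x1 + 38x2 + 265x3 + 294x4 ≥ 695   (calcium)
  x1, x2, x3, x4 ≥ 0.
At the optimum only lentils, sweet potato, tofu are positive (yogurt = 0). There the vitamin C, protein, calcium constraints are tight.
Optimal quantities: lentils = 1.093 servings, sweet potato = 1.244 servings, tofu = 2.04 servings.
Total cost: 0.61·1.093 + 0.8·1.244 + 1.1·2.04 = 3.9059.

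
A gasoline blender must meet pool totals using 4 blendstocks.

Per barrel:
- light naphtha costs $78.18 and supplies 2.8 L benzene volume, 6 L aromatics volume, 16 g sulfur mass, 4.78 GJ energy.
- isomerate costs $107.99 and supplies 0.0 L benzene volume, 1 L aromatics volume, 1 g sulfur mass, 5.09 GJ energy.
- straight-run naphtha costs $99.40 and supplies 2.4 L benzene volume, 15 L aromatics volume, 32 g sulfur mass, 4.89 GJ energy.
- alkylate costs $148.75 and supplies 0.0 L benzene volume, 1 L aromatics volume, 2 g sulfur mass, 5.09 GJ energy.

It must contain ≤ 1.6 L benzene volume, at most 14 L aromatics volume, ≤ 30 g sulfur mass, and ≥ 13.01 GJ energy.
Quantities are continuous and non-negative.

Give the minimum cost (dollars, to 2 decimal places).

Let x1 = barrels of light naphtha, x2 = barrels of isomerate, x3 = barrels of straight-run naphtha, x4 = barrels of alkylate.
min 78.18x1 + 107.99x2 + 99.4x3 + 148.75x4 subject to:
  2.8x1 + 2.4x3 ≤ 1.6   (benzene volume)
  6x1 + 1x2 + 15x3 + 1x4 ≤ 14   (aromatics volume)
  16x1 + 1x2 + 32x3 + 2x4 ≤ 30   (sulfur mass)
  4.78x1 + 5.09x2 + 4.89x3 + 5.09x4 ≥ 13.01   (energy)
  x1, x2, x3, x4 ≥ 0.
The optimal basis is {light naphtha, isomerate}; straight-run naphtha, alkylate drop out. The benzene volume and energy requirements are met with equality.
That vertex is x1 = 0.57143, x2 = 2.0194.
Cost = 78.18·0.57143 + 107.99·2.0194 = 262.7494.

$262.75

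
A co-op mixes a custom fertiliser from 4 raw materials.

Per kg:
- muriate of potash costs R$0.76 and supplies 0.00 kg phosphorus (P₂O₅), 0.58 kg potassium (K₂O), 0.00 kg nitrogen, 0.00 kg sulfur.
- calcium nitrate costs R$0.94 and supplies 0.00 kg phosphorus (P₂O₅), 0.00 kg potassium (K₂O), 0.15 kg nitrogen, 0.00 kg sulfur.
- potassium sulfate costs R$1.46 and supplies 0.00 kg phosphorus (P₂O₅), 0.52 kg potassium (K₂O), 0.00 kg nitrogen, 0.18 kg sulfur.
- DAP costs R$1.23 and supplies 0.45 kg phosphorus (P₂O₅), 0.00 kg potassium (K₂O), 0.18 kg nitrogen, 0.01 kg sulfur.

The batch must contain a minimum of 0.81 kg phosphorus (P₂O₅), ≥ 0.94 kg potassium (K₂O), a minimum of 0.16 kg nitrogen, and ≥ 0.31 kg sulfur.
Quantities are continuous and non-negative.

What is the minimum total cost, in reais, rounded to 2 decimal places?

R$4.71

Let x1 = kg of muriate of potash, x2 = kg of calcium nitrate, x3 = kg of potassium sulfate, x4 = kg of DAP.
min 0.76x1 + 0.94x2 + 1.46x3 + 1.23x4 subject to:
  0.45x4 ≥ 0.81   (phosphorus (P₂O₅))
  0.58x1 + 0.52x3 ≥ 0.94   (potassium (K₂O))
  0.15x2 + 0.18x4 ≥ 0.16   (nitrogen)
  0.18x3 + 0.01x4 ≥ 0.31   (sulfur)
  x1, x2, x3, x4 ≥ 0.
The minimum-cost mix takes nothing from calcium nitrate — only muriate of potash, potassium sulfate, DAP. Binding constraints: phosphorus (P₂O₅), potassium (K₂O), sulfur.
Optimal quantities: muriate of potash = 0.1663 kg, potassium sulfate = 1.622 kg, DAP = 1.8 kg.
Total cost: 0.76·0.1663 + 1.46·1.622 + 1.23·1.8 = 4.7085.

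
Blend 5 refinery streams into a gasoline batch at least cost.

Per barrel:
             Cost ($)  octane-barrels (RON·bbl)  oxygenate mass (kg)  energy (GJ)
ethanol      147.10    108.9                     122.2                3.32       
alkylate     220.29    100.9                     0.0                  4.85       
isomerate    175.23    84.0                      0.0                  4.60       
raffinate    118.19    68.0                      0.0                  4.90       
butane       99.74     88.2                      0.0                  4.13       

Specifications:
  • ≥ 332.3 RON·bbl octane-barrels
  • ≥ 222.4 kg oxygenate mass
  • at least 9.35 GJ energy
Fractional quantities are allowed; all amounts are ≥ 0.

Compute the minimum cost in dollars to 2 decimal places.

Treat it as an LP. Let x1 = barrels of ethanol, x2 = barrels of alkylate, x3 = barrels of isomerate, x4 = barrels of raffinate, x5 = barrels of butane.
Minimise 147.1x1 + 220.29x2 + 175.23x3 + 118.19x4 + 99.74x5 subject to:
  108.9x1 + 100.9x2 + 84x3 + 68x4 + 88.2x5 ≥ 332.3   (octane-barrels)
  122.2x1 ≥ 222.4   (oxygenate mass)
  3.32x1 + 4.85x2 + 4.6x3 + 4.9x4 + 4.13x5 ≥ 9.35   (energy)
  x1, x2, x3, x4, x5 ≥ 0.
The optimal basis is {ethanol, butane}; alkylate, isomerate, raffinate drop out. The octane-barrels and oxygenate mass requirements are met with equality.
Solving gives x1 = 1.81997, x5 = 1.52047.
Objective = 147.1·1.81997 + 99.74·1.52047 = 419.3693.

$419.37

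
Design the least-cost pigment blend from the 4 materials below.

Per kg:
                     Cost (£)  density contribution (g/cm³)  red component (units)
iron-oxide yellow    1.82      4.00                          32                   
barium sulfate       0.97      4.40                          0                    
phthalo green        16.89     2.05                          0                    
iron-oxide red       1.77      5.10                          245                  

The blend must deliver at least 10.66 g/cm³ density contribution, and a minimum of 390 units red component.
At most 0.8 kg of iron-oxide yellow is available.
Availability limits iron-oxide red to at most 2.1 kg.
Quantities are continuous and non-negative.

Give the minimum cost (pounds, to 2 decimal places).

Treat it as an LP. Let x1 = kg of iron-oxide yellow, x2 = kg of barium sulfate, x3 = kg of phthalo green, x4 = kg of iron-oxide red.
min 1.82x1 + 0.97x2 + 16.89x3 + 1.77x4 s.t.:
  4x1 + 4.4x2 + 2.05x3 + 5.1x4 ≥ 10.66   (density contribution)
  32x1 + 245x4 ≥ 390   (red component)
  x1 ≤ 0.8
  x4 ≤ 2.1
  x1, x2, x3, x4 ≥ 0.
The minimum-cost mix takes nothing from iron-oxide yellow, phthalo green — only barium sulfate, iron-oxide red. There the density contribution and red component constraints are tight.
Optimal quantities: barium sulfate = 0.5776 kg, iron-oxide red = 1.592 kg.
Hence cost = 0.97·0.5776 + 1.77·1.592 = £3.3781.

£3.38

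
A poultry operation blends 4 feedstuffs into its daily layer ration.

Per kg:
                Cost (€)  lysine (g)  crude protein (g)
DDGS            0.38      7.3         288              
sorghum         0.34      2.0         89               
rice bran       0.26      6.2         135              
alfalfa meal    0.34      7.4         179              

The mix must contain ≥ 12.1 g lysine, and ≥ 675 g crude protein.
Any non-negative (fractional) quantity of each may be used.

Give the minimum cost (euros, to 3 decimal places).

€0.891

Treat it as an LP. Let x1 = kg of DDGS, x2 = kg of sorghum, x3 = kg of rice bran, x4 = kg of alfalfa meal.
Minimize 0.38x1 + 0.34x2 + 0.26x3 + 0.34x4 s.t.:
  7.3x1 + 2x2 + 6.2x3 + 7.4x4 ≥ 12.1   (lysine)
  288x1 + 89x2 + 135x3 + 179x4 ≥ 675   (crude protein)
  x1, x2, x3, x4 ≥ 0.
At the optimum only DDGS is positive (sorghum, rice bran, alfalfa meal = 0). Binding constraint: crude protein.
Solving gives x1 = 2.344.
Objective = 0.38·2.344 = 0.89072.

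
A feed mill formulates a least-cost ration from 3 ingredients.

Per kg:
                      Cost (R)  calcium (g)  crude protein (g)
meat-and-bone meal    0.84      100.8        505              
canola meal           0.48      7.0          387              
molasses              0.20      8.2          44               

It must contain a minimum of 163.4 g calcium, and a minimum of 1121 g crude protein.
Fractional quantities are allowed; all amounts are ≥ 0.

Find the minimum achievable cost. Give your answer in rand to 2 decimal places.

Treat it as an LP. Let x1 = kg of meat-and-bone meal, x2 = kg of canola meal, x3 = kg of molasses.
Minimise 0.84x1 + 0.48x2 + 0.2x3 subject to:
  100.8x1 + 7x2 + 8.2x3 ≥ 163.4   (calcium)
  505x1 + 387x2 + 44x3 ≥ 1121   (crude protein)
  x1, x2, x3 ≥ 0.
At the optimum only meat-and-bone meal, canola meal are positive (molasses = 0). There the calcium and crude protein constraints are tight.
So meat-and-bone meal = 1.561 kg, canola meal = 0.8592 kg.
Objective = 0.84·1.561 + 0.48·0.8592 = 1.7237.

R1.72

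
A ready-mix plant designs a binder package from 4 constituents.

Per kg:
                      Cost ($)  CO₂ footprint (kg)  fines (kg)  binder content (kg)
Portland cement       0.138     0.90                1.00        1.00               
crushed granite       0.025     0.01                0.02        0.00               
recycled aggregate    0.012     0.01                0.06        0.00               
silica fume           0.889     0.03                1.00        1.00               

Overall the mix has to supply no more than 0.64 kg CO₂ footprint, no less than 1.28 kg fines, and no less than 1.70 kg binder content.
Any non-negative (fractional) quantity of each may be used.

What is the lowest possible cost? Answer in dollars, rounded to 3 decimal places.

Set it up as a linear program. Let x1 = kg of Portland cement, x2 = kg of crushed granite, x3 = kg of recycled aggregate, x4 = kg of silica fume.
Minimise 0.138x1 + 0.025x2 + 0.012x3 + 0.889x4 subject to:
  0.9x1 + 0.01x2 + 0.01x3 + 0.03x4 ≤ 0.64   (CO₂ footprint)
  1x1 + 0.02x2 + 0.06x3 + 1x4 ≥ 1.28   (fines)
  1x1 + 1x4 ≥ 1.7   (binder content)
  x1, x2, x3, x4 ≥ 0.
The optimal basis is {Portland cement, silica fume}; crushed granite, recycled aggregate drop out. There the CO₂ footprint and binder content constraints are tight.
Solving gives x1 = 0.677, x4 = 1.023.
Hence cost = 0.138·0.677 + 0.889·1.023 = $1.00287.

$1.003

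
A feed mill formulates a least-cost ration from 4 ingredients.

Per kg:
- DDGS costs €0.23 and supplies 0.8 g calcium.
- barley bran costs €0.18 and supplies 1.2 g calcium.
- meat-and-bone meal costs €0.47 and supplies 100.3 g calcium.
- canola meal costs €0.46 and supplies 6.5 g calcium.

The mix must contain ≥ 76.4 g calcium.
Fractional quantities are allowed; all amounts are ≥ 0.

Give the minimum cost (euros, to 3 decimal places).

€0.358

Let x1 = kg of DDGS, x2 = kg of barley bran, x3 = kg of meat-and-bone meal, x4 = kg of canola meal.
Minimize 0.23x1 + 0.18x2 + 0.47x3 + 0.46x4 subject to:
  0.8x1 + 1.2x2 + 100.3x3 + 6.5x4 ≥ 76.4   (calcium)
  x1, x2, x3, x4 ≥ 0.
The cheapest feasible vertex uses only meat-and-bone meal; DDGS, barley bran, canola meal are not used. There the calcium constraint is tight.
Solving gives x3 = 0.7617.
Objective = 0.47·0.7617 = 0.35800.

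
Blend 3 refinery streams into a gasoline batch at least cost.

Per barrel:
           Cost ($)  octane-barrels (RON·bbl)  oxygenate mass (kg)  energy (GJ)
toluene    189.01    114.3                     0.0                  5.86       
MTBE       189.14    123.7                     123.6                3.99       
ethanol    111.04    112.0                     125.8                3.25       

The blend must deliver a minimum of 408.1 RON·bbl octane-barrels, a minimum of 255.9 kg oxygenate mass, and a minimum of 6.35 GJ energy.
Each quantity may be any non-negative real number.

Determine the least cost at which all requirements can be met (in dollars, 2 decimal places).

Let x1 = barrels of toluene, x2 = barrels of MTBE, x3 = barrels of ethanol.
min 189.01x1 + 189.14x2 + 111.04x3 subject to:
  114.3x1 + 123.7x2 + 112x3 ≥ 408.1   (octane-barrels)
  123.6x2 + 125.8x3 ≥ 255.9   (oxygenate mass)
  5.86x1 + 3.99x2 + 3.25x3 ≥ 6.35   (energy)
  x1, x2, x3 ≥ 0.
At the optimum only ethanol is positive (toluene, MTBE = 0). Binding constraint: octane-barrels.
That vertex is x3 = 3.64375.
Hence cost = 111.04·3.64375 = $404.6020.

$404.60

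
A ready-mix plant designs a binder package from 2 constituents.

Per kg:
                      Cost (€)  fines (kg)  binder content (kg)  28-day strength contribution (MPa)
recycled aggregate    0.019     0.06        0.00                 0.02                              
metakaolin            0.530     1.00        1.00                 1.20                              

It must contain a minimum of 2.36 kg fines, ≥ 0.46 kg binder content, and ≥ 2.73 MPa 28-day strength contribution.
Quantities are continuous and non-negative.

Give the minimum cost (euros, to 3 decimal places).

€1.226

Let x1 = kg of recycled aggregate, x2 = kg of metakaolin.
min 0.019x1 + 0.53x2 s.t.:
  0.06x1 + 1x2 ≥ 2.36   (fines)
  1x2 ≥ 0.46   (binder content)
  0.02x1 + 1.2x2 ≥ 2.73   (28-day strength contribution)
  x1, x2 ≥ 0.
Both inputs are positive at the optimum. There the fines and 28-day strength contribution constraints are tight.
So recycled aggregate = 1.962 kg, metakaolin = 2.242 kg.
Total cost: 0.019·1.962 + 0.53·2.242 = 1.22554.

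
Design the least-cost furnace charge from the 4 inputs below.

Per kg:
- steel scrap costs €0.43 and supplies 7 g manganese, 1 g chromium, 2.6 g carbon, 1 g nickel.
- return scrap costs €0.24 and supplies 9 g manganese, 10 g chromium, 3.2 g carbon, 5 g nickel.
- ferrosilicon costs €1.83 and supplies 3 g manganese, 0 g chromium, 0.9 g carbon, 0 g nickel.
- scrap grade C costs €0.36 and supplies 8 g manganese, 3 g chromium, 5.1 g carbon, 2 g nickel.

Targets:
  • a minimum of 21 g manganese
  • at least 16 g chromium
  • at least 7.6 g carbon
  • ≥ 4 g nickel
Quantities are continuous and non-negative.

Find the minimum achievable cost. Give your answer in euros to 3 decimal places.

This is a linear program. Let x1 = kg of steel scrap, x2 = kg of return scrap, x3 = kg of ferrosilicon, x4 = kg of scrap grade C.
min 0.43x1 + 0.24x2 + 1.83x3 + 0.36x4 with:
  7x1 + 9x2 + 3x3 + 8x4 ≥ 21   (manganese)
  1x1 + 10x2 + 3x4 ≥ 16   (chromium)
  2.6x1 + 3.2x2 + 0.9x3 + 5.1x4 ≥ 7.6   (carbon)
  1x1 + 5x2 + 2x4 ≥ 4   (nickel)
  x1, x2, x3, x4 ≥ 0.
At the optimum only return scrap, scrap grade C are positive (steel scrap, ferrosilicon = 0). There the manganese and carbon constraints are tight.
Solving gives x2 = 2.281, x4 = 0.05911.
Total cost: 0.24·2.281 + 0.36·0.05911 = 0.56872.

€0.569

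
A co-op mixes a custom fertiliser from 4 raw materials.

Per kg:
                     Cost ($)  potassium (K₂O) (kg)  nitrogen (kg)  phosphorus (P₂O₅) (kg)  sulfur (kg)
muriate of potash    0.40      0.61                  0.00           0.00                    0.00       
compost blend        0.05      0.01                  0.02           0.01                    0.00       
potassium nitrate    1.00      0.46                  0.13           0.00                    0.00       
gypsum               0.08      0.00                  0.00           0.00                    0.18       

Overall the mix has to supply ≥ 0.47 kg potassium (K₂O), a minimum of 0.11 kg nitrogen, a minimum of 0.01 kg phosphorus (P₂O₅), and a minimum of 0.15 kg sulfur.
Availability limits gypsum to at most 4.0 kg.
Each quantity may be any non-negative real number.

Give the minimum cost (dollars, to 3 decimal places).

Let x1 = kg of muriate of potash, x2 = kg of compost blend, x3 = kg of potassium nitrate, x4 = kg of gypsum.
Minimize 0.4x1 + 0.05x2 + 1x3 + 0.08x4 s.t.:
  0.61x1 + 0.01x2 + 0.46x3 ≥ 0.47   (potassium (K₂O))
  0.02x2 + 0.13x3 ≥ 0.11   (nitrogen)
  0.01x2 ≥ 0.01   (phosphorus (P₂O₅))
  0.18x4 ≥ 0.15   (sulfur)
  x4 ≤ 4
  x1, x2, x3, x4 ≥ 0.
The minimum-cost mix takes nothing from potassium nitrate — only muriate of potash, compost blend, gypsum. The potassium (K₂O), nitrogen, sulfur requirements are met with equality.
That vertex is x1 = 0.6803, x2 = 5.5, x4 = 0.8333.
Hence cost = 0.4·0.6803 + 0.05·5.5 + 0.08·0.8333 = $0.61378.

$0.614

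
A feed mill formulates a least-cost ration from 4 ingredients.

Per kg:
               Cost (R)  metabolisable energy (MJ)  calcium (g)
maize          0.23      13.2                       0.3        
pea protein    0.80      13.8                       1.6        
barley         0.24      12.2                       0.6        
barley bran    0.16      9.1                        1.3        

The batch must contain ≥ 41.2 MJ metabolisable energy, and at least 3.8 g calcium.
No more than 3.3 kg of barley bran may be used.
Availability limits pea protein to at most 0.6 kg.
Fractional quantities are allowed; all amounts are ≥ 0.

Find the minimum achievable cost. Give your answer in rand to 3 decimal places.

R0.722

Let x1 = kg of maize, x2 = kg of pea protein, x3 = kg of barley, x4 = kg of barley bran.
Minimize 0.23x1 + 0.8x2 + 0.24x3 + 0.16x4 subject to:
  13.2x1 + 13.8x2 + 12.2x3 + 9.1x4 ≥ 41.2   (metabolisable energy)
  0.3x1 + 1.6x2 + 0.6x3 + 1.3x4 ≥ 3.8   (calcium)
  x4 ≤ 3.3
  x2 ≤ 0.6
  x1, x2, x3, x4 ≥ 0.
The minimum-cost mix takes nothing from pea protein, barley — only maize, barley bran. Binding constraints: metabolisable energy and calcium.
Optimal quantities: maize = 1.315 kg, barley bran = 2.62 kg.
Cost = 0.23·1.315 + 0.16·2.62 = 0.72165.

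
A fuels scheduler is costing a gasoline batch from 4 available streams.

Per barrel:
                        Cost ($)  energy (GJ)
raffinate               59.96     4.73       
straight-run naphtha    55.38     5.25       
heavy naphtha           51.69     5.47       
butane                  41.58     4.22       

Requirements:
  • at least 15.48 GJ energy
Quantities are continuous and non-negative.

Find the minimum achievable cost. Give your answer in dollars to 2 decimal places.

Let x1 = barrels of raffinate, x2 = barrels of straight-run naphtha, x3 = barrels of heavy naphtha, x4 = barrels of butane.
min 59.96x1 + 55.38x2 + 51.69x3 + 41.58x4 with:
  4.73x1 + 5.25x2 + 5.47x3 + 4.22x4 ≥ 15.48   (energy)
  x1, x2, x3, x4 ≥ 0.
The cheapest feasible vertex uses only heavy naphtha; raffinate, straight-run naphtha, butane are not used. The energy requirement is met with equality.
Solving gives x3 = 2.83.
Total cost: 51.69·2.83 = 146.2827.

$146.28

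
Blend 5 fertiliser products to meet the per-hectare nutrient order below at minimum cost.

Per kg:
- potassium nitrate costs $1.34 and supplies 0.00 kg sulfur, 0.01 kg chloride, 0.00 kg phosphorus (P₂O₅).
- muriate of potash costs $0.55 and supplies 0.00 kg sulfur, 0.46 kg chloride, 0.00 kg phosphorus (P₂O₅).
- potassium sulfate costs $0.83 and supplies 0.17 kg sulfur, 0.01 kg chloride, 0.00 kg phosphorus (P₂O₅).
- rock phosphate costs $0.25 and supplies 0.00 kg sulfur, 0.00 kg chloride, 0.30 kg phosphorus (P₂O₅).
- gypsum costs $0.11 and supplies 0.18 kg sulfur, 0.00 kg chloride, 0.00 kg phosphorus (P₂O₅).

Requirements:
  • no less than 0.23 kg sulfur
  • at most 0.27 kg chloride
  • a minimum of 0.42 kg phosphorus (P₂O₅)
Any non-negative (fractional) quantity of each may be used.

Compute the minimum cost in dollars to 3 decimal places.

$0.491

Let x1 = kg of potassium nitrate, x2 = kg of muriate of potash, x3 = kg of potassium sulfate, x4 = kg of rock phosphate, x5 = kg of gypsum.
Minimize 1.34x1 + 0.55x2 + 0.83x3 + 0.25x4 + 0.11x5 subject to:
  0.17x3 + 0.18x5 ≥ 0.23   (sulfur)
  0.01x1 + 0.46x2 + 0.01x3 ≤ 0.27   (chloride)
  0.3x4 ≥ 0.42   (phosphorus (P₂O₅))
  x1, x2, x3, x4, x5 ≥ 0.
The minimum-cost mix takes nothing from potassium nitrate, muriate of potash, potassium sulfate — only rock phosphate, gypsum. There the sulfur and phosphorus (P₂O₅) constraints are tight.
That vertex is x4 = 1.4, x5 = 1.278.
Cost = 0.25·1.4 + 0.11·1.278 = 0.49058.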